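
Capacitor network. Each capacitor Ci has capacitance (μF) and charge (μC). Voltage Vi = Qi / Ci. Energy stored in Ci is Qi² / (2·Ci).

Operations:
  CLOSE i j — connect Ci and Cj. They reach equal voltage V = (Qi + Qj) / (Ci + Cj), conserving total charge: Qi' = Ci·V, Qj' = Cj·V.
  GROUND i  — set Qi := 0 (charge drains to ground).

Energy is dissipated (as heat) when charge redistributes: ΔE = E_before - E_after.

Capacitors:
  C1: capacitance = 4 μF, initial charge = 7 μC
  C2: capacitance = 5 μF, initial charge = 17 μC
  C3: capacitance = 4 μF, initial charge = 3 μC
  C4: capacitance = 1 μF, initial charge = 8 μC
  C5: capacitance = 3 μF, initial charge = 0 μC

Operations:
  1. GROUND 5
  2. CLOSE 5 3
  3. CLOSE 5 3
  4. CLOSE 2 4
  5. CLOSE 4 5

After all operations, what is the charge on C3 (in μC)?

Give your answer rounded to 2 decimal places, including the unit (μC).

Answer: 1.71 μC

Derivation:
Initial: C1(4μF, Q=7μC, V=1.75V), C2(5μF, Q=17μC, V=3.40V), C3(4μF, Q=3μC, V=0.75V), C4(1μF, Q=8μC, V=8.00V), C5(3μF, Q=0μC, V=0.00V)
Op 1: GROUND 5: Q5=0; energy lost=0.000
Op 2: CLOSE 5-3: Q_total=3.00, C_total=7.00, V=0.43; Q5=1.29, Q3=1.71; dissipated=0.482
Op 3: CLOSE 5-3: Q_total=3.00, C_total=7.00, V=0.43; Q5=1.29, Q3=1.71; dissipated=0.000
Op 4: CLOSE 2-4: Q_total=25.00, C_total=6.00, V=4.17; Q2=20.83, Q4=4.17; dissipated=8.817
Op 5: CLOSE 4-5: Q_total=5.45, C_total=4.00, V=1.36; Q4=1.36, Q5=4.09; dissipated=5.240
Final charges: Q1=7.00, Q2=20.83, Q3=1.71, Q4=1.36, Q5=4.09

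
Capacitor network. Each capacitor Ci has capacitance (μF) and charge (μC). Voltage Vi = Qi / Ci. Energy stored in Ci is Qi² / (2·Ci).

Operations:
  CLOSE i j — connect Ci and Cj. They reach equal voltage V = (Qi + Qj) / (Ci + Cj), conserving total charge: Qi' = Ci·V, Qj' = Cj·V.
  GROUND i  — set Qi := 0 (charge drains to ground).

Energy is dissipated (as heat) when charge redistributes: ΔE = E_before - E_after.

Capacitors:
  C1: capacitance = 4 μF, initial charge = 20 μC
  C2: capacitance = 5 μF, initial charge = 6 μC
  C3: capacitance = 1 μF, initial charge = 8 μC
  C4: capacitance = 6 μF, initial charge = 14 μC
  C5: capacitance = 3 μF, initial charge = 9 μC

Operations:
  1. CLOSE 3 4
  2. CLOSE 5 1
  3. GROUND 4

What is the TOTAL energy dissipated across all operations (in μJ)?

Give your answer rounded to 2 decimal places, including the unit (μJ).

Initial: C1(4μF, Q=20μC, V=5.00V), C2(5μF, Q=6μC, V=1.20V), C3(1μF, Q=8μC, V=8.00V), C4(6μF, Q=14μC, V=2.33V), C5(3μF, Q=9μC, V=3.00V)
Op 1: CLOSE 3-4: Q_total=22.00, C_total=7.00, V=3.14; Q3=3.14, Q4=18.86; dissipated=13.762
Op 2: CLOSE 5-1: Q_total=29.00, C_total=7.00, V=4.14; Q5=12.43, Q1=16.57; dissipated=3.429
Op 3: GROUND 4: Q4=0; energy lost=29.633
Total dissipated: 46.823 μJ

Answer: 46.82 μJ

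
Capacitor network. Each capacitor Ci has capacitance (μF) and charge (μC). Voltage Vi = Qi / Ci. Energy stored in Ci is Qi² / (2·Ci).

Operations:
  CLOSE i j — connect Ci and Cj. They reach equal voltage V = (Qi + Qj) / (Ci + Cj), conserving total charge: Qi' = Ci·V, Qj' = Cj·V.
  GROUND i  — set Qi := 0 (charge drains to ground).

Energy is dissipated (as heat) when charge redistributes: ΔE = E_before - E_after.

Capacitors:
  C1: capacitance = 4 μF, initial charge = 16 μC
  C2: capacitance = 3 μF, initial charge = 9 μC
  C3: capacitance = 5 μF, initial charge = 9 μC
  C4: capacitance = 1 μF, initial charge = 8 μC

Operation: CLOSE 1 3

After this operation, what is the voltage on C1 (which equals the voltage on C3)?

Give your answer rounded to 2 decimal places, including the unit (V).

Answer: 2.78 V

Derivation:
Initial: C1(4μF, Q=16μC, V=4.00V), C2(3μF, Q=9μC, V=3.00V), C3(5μF, Q=9μC, V=1.80V), C4(1μF, Q=8μC, V=8.00V)
Op 1: CLOSE 1-3: Q_total=25.00, C_total=9.00, V=2.78; Q1=11.11, Q3=13.89; dissipated=5.378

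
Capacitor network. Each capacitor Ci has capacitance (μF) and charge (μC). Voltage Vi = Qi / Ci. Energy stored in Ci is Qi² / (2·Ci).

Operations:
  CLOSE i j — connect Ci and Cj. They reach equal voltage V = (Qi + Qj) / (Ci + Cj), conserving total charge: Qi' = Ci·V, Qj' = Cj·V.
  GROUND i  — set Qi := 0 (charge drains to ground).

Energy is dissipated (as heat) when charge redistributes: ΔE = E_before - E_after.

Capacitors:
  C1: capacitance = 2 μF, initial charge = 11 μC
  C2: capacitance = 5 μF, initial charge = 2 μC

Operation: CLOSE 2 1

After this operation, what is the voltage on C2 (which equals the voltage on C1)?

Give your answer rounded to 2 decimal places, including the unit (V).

Answer: 1.86 V

Derivation:
Initial: C1(2μF, Q=11μC, V=5.50V), C2(5μF, Q=2μC, V=0.40V)
Op 1: CLOSE 2-1: Q_total=13.00, C_total=7.00, V=1.86; Q2=9.29, Q1=3.71; dissipated=18.579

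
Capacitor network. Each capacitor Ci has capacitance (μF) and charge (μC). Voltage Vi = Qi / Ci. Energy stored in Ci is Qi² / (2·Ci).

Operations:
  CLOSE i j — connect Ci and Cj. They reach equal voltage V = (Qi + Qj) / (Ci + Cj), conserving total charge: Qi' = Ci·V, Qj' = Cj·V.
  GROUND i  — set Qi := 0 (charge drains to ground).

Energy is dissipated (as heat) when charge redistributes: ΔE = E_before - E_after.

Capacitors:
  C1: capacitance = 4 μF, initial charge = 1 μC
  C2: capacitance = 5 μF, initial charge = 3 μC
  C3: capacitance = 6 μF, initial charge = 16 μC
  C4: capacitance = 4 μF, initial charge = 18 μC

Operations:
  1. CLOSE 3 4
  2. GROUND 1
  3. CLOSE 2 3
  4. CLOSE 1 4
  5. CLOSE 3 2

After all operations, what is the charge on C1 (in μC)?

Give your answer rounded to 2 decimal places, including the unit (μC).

Answer: 6.80 μC

Derivation:
Initial: C1(4μF, Q=1μC, V=0.25V), C2(5μF, Q=3μC, V=0.60V), C3(6μF, Q=16μC, V=2.67V), C4(4μF, Q=18μC, V=4.50V)
Op 1: CLOSE 3-4: Q_total=34.00, C_total=10.00, V=3.40; Q3=20.40, Q4=13.60; dissipated=4.033
Op 2: GROUND 1: Q1=0; energy lost=0.125
Op 3: CLOSE 2-3: Q_total=23.40, C_total=11.00, V=2.13; Q2=10.64, Q3=12.76; dissipated=10.691
Op 4: CLOSE 1-4: Q_total=13.60, C_total=8.00, V=1.70; Q1=6.80, Q4=6.80; dissipated=11.560
Op 5: CLOSE 3-2: Q_total=23.40, C_total=11.00, V=2.13; Q3=12.76, Q2=10.64; dissipated=0.000
Final charges: Q1=6.80, Q2=10.64, Q3=12.76, Q4=6.80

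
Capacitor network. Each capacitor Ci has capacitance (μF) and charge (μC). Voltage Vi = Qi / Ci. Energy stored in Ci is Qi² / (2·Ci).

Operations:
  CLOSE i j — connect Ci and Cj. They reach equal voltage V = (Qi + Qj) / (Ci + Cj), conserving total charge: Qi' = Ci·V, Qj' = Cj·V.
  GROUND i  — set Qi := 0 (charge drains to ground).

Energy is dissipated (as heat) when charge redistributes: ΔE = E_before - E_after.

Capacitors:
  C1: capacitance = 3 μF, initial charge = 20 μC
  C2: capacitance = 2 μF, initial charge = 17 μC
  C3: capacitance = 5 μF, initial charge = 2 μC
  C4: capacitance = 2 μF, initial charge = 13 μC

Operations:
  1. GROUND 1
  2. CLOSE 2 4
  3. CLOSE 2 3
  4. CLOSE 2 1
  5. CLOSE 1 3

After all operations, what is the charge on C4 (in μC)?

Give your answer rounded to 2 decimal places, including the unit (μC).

Answer: 15.00 μC

Derivation:
Initial: C1(3μF, Q=20μC, V=6.67V), C2(2μF, Q=17μC, V=8.50V), C3(5μF, Q=2μC, V=0.40V), C4(2μF, Q=13μC, V=6.50V)
Op 1: GROUND 1: Q1=0; energy lost=66.667
Op 2: CLOSE 2-4: Q_total=30.00, C_total=4.00, V=7.50; Q2=15.00, Q4=15.00; dissipated=2.000
Op 3: CLOSE 2-3: Q_total=17.00, C_total=7.00, V=2.43; Q2=4.86, Q3=12.14; dissipated=36.007
Op 4: CLOSE 2-1: Q_total=4.86, C_total=5.00, V=0.97; Q2=1.94, Q1=2.91; dissipated=3.539
Op 5: CLOSE 1-3: Q_total=15.06, C_total=8.00, V=1.88; Q1=5.65, Q3=9.41; dissipated=1.991
Final charges: Q1=5.65, Q2=1.94, Q3=9.41, Q4=15.00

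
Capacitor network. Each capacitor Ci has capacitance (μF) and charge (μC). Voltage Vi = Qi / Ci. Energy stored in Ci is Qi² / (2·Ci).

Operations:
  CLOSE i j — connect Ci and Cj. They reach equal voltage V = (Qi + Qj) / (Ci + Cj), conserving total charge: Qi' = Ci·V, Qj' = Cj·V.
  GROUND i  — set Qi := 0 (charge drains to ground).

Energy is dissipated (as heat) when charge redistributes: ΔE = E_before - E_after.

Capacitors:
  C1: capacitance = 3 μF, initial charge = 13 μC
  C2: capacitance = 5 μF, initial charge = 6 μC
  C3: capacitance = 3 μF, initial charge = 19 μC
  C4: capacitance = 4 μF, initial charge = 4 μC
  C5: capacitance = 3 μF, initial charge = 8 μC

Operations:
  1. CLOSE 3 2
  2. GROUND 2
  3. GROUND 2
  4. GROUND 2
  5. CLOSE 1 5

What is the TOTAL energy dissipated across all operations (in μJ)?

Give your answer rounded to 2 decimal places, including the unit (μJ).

Initial: C1(3μF, Q=13μC, V=4.33V), C2(5μF, Q=6μC, V=1.20V), C3(3μF, Q=19μC, V=6.33V), C4(4μF, Q=4μC, V=1.00V), C5(3μF, Q=8μC, V=2.67V)
Op 1: CLOSE 3-2: Q_total=25.00, C_total=8.00, V=3.12; Q3=9.38, Q2=15.62; dissipated=24.704
Op 2: GROUND 2: Q2=0; energy lost=24.414
Op 3: GROUND 2: Q2=0; energy lost=0.000
Op 4: GROUND 2: Q2=0; energy lost=0.000
Op 5: CLOSE 1-5: Q_total=21.00, C_total=6.00, V=3.50; Q1=10.50, Q5=10.50; dissipated=2.083
Total dissipated: 51.202 μJ

Answer: 51.20 μJ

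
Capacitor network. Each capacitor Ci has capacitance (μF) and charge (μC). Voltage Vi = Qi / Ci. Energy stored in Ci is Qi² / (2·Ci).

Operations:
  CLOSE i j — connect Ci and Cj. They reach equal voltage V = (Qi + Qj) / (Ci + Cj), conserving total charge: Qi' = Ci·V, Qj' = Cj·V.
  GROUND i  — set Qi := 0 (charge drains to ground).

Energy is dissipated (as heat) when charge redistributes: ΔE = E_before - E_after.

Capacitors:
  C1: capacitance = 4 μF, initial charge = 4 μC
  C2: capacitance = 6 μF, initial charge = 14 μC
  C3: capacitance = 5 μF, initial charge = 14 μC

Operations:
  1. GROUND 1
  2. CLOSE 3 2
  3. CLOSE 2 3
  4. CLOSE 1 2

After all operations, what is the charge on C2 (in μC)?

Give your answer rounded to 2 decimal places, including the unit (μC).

Initial: C1(4μF, Q=4μC, V=1.00V), C2(6μF, Q=14μC, V=2.33V), C3(5μF, Q=14μC, V=2.80V)
Op 1: GROUND 1: Q1=0; energy lost=2.000
Op 2: CLOSE 3-2: Q_total=28.00, C_total=11.00, V=2.55; Q3=12.73, Q2=15.27; dissipated=0.297
Op 3: CLOSE 2-3: Q_total=28.00, C_total=11.00, V=2.55; Q2=15.27, Q3=12.73; dissipated=0.000
Op 4: CLOSE 1-2: Q_total=15.27, C_total=10.00, V=1.53; Q1=6.11, Q2=9.16; dissipated=7.775
Final charges: Q1=6.11, Q2=9.16, Q3=12.73

Answer: 9.16 μC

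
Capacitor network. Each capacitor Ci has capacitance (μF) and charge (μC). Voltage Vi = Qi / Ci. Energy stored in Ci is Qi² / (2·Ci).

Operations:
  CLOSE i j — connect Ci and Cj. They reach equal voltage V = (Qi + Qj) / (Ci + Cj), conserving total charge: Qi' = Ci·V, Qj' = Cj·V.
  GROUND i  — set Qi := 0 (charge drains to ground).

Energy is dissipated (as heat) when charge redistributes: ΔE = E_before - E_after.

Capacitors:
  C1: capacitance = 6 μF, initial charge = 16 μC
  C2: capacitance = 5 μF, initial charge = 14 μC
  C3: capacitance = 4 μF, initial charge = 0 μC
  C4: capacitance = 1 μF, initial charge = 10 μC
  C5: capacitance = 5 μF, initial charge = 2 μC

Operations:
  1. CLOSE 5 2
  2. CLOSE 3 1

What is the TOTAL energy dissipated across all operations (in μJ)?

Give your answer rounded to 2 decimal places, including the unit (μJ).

Initial: C1(6μF, Q=16μC, V=2.67V), C2(5μF, Q=14μC, V=2.80V), C3(4μF, Q=0μC, V=0.00V), C4(1μF, Q=10μC, V=10.00V), C5(5μF, Q=2μC, V=0.40V)
Op 1: CLOSE 5-2: Q_total=16.00, C_total=10.00, V=1.60; Q5=8.00, Q2=8.00; dissipated=7.200
Op 2: CLOSE 3-1: Q_total=16.00, C_total=10.00, V=1.60; Q3=6.40, Q1=9.60; dissipated=8.533
Total dissipated: 15.733 μJ

Answer: 15.73 μJ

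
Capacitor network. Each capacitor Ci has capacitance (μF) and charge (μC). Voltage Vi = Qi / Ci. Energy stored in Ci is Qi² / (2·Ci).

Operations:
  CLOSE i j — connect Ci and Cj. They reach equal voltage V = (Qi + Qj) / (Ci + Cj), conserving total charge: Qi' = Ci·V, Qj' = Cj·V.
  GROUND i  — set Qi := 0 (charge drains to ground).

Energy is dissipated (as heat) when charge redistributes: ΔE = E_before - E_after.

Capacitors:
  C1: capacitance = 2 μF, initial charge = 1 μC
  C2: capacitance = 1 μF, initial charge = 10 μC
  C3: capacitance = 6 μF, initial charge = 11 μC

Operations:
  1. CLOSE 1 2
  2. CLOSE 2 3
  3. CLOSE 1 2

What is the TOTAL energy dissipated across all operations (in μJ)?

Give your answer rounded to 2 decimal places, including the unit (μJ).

Initial: C1(2μF, Q=1μC, V=0.50V), C2(1μF, Q=10μC, V=10.00V), C3(6μF, Q=11μC, V=1.83V)
Op 1: CLOSE 1-2: Q_total=11.00, C_total=3.00, V=3.67; Q1=7.33, Q2=3.67; dissipated=30.083
Op 2: CLOSE 2-3: Q_total=14.67, C_total=7.00, V=2.10; Q2=2.10, Q3=12.57; dissipated=1.440
Op 3: CLOSE 1-2: Q_total=9.43, C_total=3.00, V=3.14; Q1=6.29, Q2=3.14; dissipated=0.823
Total dissipated: 32.347 μJ

Answer: 32.35 μJ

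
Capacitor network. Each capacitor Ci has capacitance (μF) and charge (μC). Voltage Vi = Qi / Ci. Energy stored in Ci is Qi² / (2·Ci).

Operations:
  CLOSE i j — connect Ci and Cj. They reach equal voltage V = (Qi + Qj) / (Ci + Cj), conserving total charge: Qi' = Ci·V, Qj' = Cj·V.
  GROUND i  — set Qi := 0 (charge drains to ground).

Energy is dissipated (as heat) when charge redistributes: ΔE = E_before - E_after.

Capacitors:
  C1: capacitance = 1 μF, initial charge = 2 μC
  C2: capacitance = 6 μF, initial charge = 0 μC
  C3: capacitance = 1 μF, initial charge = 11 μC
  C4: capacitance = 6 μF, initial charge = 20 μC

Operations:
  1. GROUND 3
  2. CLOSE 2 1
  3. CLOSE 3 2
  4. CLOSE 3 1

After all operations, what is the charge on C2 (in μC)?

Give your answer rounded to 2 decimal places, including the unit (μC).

Answer: 1.47 μC

Derivation:
Initial: C1(1μF, Q=2μC, V=2.00V), C2(6μF, Q=0μC, V=0.00V), C3(1μF, Q=11μC, V=11.00V), C4(6μF, Q=20μC, V=3.33V)
Op 1: GROUND 3: Q3=0; energy lost=60.500
Op 2: CLOSE 2-1: Q_total=2.00, C_total=7.00, V=0.29; Q2=1.71, Q1=0.29; dissipated=1.714
Op 3: CLOSE 3-2: Q_total=1.71, C_total=7.00, V=0.24; Q3=0.24, Q2=1.47; dissipated=0.035
Op 4: CLOSE 3-1: Q_total=0.53, C_total=2.00, V=0.27; Q3=0.27, Q1=0.27; dissipated=0.000
Final charges: Q1=0.27, Q2=1.47, Q3=0.27, Q4=20.00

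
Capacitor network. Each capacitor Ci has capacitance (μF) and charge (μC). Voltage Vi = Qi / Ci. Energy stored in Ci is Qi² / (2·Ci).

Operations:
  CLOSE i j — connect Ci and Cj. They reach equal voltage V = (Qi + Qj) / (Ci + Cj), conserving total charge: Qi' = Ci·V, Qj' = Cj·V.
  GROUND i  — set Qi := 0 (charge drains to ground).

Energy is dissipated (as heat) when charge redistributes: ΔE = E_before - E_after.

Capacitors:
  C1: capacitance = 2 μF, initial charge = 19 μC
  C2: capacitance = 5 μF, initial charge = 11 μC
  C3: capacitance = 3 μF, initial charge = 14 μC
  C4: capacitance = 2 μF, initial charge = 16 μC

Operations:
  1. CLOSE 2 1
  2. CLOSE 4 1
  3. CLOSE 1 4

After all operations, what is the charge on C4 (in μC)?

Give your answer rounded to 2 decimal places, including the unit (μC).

Answer: 12.29 μC

Derivation:
Initial: C1(2μF, Q=19μC, V=9.50V), C2(5μF, Q=11μC, V=2.20V), C3(3μF, Q=14μC, V=4.67V), C4(2μF, Q=16μC, V=8.00V)
Op 1: CLOSE 2-1: Q_total=30.00, C_total=7.00, V=4.29; Q2=21.43, Q1=8.57; dissipated=38.064
Op 2: CLOSE 4-1: Q_total=24.57, C_total=4.00, V=6.14; Q4=12.29, Q1=12.29; dissipated=6.898
Op 3: CLOSE 1-4: Q_total=24.57, C_total=4.00, V=6.14; Q1=12.29, Q4=12.29; dissipated=0.000
Final charges: Q1=12.29, Q2=21.43, Q3=14.00, Q4=12.29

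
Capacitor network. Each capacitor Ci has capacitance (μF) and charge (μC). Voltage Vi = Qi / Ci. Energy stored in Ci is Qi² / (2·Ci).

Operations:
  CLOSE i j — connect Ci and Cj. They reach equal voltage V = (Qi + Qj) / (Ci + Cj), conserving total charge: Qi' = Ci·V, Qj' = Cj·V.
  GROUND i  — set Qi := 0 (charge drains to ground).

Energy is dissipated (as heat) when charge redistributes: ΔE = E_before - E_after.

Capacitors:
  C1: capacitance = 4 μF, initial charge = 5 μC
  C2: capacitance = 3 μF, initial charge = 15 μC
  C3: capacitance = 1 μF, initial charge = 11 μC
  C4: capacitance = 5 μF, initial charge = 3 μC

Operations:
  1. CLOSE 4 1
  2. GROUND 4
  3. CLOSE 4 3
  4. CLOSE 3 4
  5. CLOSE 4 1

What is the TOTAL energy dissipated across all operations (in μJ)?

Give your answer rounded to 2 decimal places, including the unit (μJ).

Initial: C1(4μF, Q=5μC, V=1.25V), C2(3μF, Q=15μC, V=5.00V), C3(1μF, Q=11μC, V=11.00V), C4(5μF, Q=3μC, V=0.60V)
Op 1: CLOSE 4-1: Q_total=8.00, C_total=9.00, V=0.89; Q4=4.44, Q1=3.56; dissipated=0.469
Op 2: GROUND 4: Q4=0; energy lost=1.975
Op 3: CLOSE 4-3: Q_total=11.00, C_total=6.00, V=1.83; Q4=9.17, Q3=1.83; dissipated=50.417
Op 4: CLOSE 3-4: Q_total=11.00, C_total=6.00, V=1.83; Q3=1.83, Q4=9.17; dissipated=0.000
Op 5: CLOSE 4-1: Q_total=12.72, C_total=9.00, V=1.41; Q4=7.07, Q1=5.65; dissipated=0.991
Total dissipated: 53.853 μJ

Answer: 53.85 μJ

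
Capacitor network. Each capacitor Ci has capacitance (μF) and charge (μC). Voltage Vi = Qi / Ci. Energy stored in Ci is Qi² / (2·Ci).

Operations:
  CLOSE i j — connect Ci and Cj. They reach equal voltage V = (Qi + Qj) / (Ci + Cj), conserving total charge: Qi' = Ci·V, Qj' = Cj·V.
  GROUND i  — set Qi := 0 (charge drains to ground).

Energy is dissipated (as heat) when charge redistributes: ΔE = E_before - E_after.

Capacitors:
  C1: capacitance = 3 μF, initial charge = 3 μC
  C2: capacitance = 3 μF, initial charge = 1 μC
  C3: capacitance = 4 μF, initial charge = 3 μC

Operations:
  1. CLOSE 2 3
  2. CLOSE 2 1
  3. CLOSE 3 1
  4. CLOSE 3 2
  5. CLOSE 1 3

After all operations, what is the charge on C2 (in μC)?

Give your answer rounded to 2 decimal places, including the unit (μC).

Answer: 2.15 μC

Derivation:
Initial: C1(3μF, Q=3μC, V=1.00V), C2(3μF, Q=1μC, V=0.33V), C3(4μF, Q=3μC, V=0.75V)
Op 1: CLOSE 2-3: Q_total=4.00, C_total=7.00, V=0.57; Q2=1.71, Q3=2.29; dissipated=0.149
Op 2: CLOSE 2-1: Q_total=4.71, C_total=6.00, V=0.79; Q2=2.36, Q1=2.36; dissipated=0.138
Op 3: CLOSE 3-1: Q_total=4.64, C_total=7.00, V=0.66; Q3=2.65, Q1=1.99; dissipated=0.039
Op 4: CLOSE 3-2: Q_total=5.01, C_total=7.00, V=0.72; Q3=2.86, Q2=2.15; dissipated=0.013
Op 5: CLOSE 1-3: Q_total=4.85, C_total=7.00, V=0.69; Q1=2.08, Q3=2.77; dissipated=0.002
Final charges: Q1=2.08, Q2=2.15, Q3=2.77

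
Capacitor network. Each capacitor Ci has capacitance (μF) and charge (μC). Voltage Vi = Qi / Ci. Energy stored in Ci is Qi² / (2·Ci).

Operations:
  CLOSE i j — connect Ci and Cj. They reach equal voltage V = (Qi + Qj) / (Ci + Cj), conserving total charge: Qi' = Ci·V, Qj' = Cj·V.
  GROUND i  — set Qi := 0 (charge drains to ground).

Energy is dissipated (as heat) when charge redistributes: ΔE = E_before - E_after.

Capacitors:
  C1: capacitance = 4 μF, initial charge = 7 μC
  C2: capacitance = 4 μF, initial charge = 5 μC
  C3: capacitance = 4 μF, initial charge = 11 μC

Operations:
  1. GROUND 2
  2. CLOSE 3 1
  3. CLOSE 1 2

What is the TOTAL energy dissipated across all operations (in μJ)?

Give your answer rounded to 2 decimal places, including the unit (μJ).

Initial: C1(4μF, Q=7μC, V=1.75V), C2(4μF, Q=5μC, V=1.25V), C3(4μF, Q=11μC, V=2.75V)
Op 1: GROUND 2: Q2=0; energy lost=3.125
Op 2: CLOSE 3-1: Q_total=18.00, C_total=8.00, V=2.25; Q3=9.00, Q1=9.00; dissipated=1.000
Op 3: CLOSE 1-2: Q_total=9.00, C_total=8.00, V=1.12; Q1=4.50, Q2=4.50; dissipated=5.062
Total dissipated: 9.188 μJ

Answer: 9.19 μJ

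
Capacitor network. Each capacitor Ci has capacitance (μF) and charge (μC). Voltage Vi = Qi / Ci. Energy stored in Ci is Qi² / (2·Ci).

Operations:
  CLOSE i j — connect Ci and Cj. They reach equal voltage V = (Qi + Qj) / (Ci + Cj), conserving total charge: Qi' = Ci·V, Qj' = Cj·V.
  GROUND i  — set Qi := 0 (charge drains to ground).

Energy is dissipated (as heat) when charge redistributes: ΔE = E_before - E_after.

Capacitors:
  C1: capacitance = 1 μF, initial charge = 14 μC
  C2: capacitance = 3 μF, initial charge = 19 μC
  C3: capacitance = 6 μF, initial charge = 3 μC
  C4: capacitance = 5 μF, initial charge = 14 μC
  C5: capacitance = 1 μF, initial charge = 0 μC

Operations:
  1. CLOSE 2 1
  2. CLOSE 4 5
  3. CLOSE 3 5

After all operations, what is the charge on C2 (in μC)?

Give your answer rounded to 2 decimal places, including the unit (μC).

Answer: 24.75 μC

Derivation:
Initial: C1(1μF, Q=14μC, V=14.00V), C2(3μF, Q=19μC, V=6.33V), C3(6μF, Q=3μC, V=0.50V), C4(5μF, Q=14μC, V=2.80V), C5(1μF, Q=0μC, V=0.00V)
Op 1: CLOSE 2-1: Q_total=33.00, C_total=4.00, V=8.25; Q2=24.75, Q1=8.25; dissipated=22.042
Op 2: CLOSE 4-5: Q_total=14.00, C_total=6.00, V=2.33; Q4=11.67, Q5=2.33; dissipated=3.267
Op 3: CLOSE 3-5: Q_total=5.33, C_total=7.00, V=0.76; Q3=4.57, Q5=0.76; dissipated=1.440
Final charges: Q1=8.25, Q2=24.75, Q3=4.57, Q4=11.67, Q5=0.76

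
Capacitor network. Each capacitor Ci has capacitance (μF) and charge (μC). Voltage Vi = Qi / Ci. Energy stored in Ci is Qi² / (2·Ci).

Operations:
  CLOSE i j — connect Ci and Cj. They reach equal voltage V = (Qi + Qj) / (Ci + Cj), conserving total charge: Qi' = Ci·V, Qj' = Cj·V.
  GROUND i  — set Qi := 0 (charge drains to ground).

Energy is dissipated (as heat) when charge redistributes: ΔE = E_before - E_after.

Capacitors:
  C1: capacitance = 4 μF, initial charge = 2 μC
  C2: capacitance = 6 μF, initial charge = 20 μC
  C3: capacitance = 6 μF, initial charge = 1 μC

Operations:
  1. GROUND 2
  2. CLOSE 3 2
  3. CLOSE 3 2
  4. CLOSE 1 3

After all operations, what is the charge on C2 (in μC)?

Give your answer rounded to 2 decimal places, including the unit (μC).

Answer: 0.50 μC

Derivation:
Initial: C1(4μF, Q=2μC, V=0.50V), C2(6μF, Q=20μC, V=3.33V), C3(6μF, Q=1μC, V=0.17V)
Op 1: GROUND 2: Q2=0; energy lost=33.333
Op 2: CLOSE 3-2: Q_total=1.00, C_total=12.00, V=0.08; Q3=0.50, Q2=0.50; dissipated=0.042
Op 3: CLOSE 3-2: Q_total=1.00, C_total=12.00, V=0.08; Q3=0.50, Q2=0.50; dissipated=0.000
Op 4: CLOSE 1-3: Q_total=2.50, C_total=10.00, V=0.25; Q1=1.00, Q3=1.50; dissipated=0.208
Final charges: Q1=1.00, Q2=0.50, Q3=1.50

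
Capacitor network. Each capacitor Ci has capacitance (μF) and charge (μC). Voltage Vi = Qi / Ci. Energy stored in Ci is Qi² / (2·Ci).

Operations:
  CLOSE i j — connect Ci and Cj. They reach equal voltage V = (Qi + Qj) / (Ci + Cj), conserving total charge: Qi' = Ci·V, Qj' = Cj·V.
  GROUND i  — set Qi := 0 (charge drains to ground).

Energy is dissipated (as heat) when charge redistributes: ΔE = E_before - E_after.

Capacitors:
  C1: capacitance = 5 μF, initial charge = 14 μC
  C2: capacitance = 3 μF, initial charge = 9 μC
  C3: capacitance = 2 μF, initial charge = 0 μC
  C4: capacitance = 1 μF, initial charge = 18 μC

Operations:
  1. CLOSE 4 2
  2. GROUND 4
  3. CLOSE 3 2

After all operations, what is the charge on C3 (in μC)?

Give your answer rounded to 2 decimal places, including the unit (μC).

Initial: C1(5μF, Q=14μC, V=2.80V), C2(3μF, Q=9μC, V=3.00V), C3(2μF, Q=0μC, V=0.00V), C4(1μF, Q=18μC, V=18.00V)
Op 1: CLOSE 4-2: Q_total=27.00, C_total=4.00, V=6.75; Q4=6.75, Q2=20.25; dissipated=84.375
Op 2: GROUND 4: Q4=0; energy lost=22.781
Op 3: CLOSE 3-2: Q_total=20.25, C_total=5.00, V=4.05; Q3=8.10, Q2=12.15; dissipated=27.337
Final charges: Q1=14.00, Q2=12.15, Q3=8.10, Q4=0.00

Answer: 8.10 μC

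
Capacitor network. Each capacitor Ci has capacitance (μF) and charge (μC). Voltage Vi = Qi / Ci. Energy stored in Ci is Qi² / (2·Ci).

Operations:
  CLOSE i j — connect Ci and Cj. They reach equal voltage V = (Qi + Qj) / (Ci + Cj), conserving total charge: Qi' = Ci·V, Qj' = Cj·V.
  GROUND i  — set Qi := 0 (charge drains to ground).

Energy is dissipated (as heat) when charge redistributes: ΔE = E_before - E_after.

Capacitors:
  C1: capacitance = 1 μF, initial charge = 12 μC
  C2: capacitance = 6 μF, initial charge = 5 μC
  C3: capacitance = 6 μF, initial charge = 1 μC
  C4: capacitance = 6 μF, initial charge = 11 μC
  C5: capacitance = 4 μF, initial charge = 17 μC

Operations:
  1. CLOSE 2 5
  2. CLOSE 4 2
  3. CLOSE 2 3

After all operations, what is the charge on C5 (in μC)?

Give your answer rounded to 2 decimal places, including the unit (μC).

Answer: 8.80 μC

Derivation:
Initial: C1(1μF, Q=12μC, V=12.00V), C2(6μF, Q=5μC, V=0.83V), C3(6μF, Q=1μC, V=0.17V), C4(6μF, Q=11μC, V=1.83V), C5(4μF, Q=17μC, V=4.25V)
Op 1: CLOSE 2-5: Q_total=22.00, C_total=10.00, V=2.20; Q2=13.20, Q5=8.80; dissipated=14.008
Op 2: CLOSE 4-2: Q_total=24.20, C_total=12.00, V=2.02; Q4=12.10, Q2=12.10; dissipated=0.202
Op 3: CLOSE 2-3: Q_total=13.10, C_total=12.00, V=1.09; Q2=6.55, Q3=6.55; dissipated=5.134
Final charges: Q1=12.00, Q2=6.55, Q3=6.55, Q4=12.10, Q5=8.80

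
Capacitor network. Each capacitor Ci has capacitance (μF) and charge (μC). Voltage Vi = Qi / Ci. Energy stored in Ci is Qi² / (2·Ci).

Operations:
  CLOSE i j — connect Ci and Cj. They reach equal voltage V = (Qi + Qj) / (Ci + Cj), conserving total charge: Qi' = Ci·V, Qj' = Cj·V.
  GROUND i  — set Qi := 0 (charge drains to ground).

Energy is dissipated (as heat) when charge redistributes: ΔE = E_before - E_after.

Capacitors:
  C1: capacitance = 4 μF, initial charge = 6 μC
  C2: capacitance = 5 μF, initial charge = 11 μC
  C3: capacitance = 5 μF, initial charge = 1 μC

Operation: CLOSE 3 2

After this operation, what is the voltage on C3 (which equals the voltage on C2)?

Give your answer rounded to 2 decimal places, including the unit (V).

Initial: C1(4μF, Q=6μC, V=1.50V), C2(5μF, Q=11μC, V=2.20V), C3(5μF, Q=1μC, V=0.20V)
Op 1: CLOSE 3-2: Q_total=12.00, C_total=10.00, V=1.20; Q3=6.00, Q2=6.00; dissipated=5.000

Answer: 1.20 V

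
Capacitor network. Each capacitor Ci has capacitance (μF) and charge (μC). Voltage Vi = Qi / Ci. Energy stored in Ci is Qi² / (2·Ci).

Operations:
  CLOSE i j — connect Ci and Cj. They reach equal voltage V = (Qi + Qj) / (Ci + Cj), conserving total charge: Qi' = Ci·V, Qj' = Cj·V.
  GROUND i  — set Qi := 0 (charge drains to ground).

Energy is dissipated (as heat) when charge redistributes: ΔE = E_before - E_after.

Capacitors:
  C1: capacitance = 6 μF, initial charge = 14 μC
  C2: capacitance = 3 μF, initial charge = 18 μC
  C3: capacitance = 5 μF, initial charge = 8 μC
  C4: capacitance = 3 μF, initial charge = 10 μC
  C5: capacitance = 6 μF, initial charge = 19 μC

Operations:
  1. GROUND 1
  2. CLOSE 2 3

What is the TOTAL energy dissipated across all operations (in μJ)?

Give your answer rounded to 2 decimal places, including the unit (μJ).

Initial: C1(6μF, Q=14μC, V=2.33V), C2(3μF, Q=18μC, V=6.00V), C3(5μF, Q=8μC, V=1.60V), C4(3μF, Q=10μC, V=3.33V), C5(6μF, Q=19μC, V=3.17V)
Op 1: GROUND 1: Q1=0; energy lost=16.333
Op 2: CLOSE 2-3: Q_total=26.00, C_total=8.00, V=3.25; Q2=9.75, Q3=16.25; dissipated=18.150
Total dissipated: 34.483 μJ

Answer: 34.48 μJ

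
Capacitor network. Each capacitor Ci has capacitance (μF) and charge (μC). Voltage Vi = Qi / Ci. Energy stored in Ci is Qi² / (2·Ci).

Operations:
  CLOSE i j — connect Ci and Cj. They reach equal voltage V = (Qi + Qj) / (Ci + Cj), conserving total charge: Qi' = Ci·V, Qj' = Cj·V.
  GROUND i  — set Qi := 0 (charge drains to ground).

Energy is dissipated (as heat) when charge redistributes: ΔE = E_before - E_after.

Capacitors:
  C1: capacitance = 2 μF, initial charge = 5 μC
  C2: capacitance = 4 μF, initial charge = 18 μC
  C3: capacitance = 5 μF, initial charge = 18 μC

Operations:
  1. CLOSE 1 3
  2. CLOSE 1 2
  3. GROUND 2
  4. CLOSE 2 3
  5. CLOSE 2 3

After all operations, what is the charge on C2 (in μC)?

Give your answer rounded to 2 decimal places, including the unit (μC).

Answer: 7.30 μC

Derivation:
Initial: C1(2μF, Q=5μC, V=2.50V), C2(4μF, Q=18μC, V=4.50V), C3(5μF, Q=18μC, V=3.60V)
Op 1: CLOSE 1-3: Q_total=23.00, C_total=7.00, V=3.29; Q1=6.57, Q3=16.43; dissipated=0.864
Op 2: CLOSE 1-2: Q_total=24.57, C_total=6.00, V=4.10; Q1=8.19, Q2=16.38; dissipated=0.983
Op 3: GROUND 2: Q2=0; energy lost=33.542
Op 4: CLOSE 2-3: Q_total=16.43, C_total=9.00, V=1.83; Q2=7.30, Q3=9.13; dissipated=11.995
Op 5: CLOSE 2-3: Q_total=16.43, C_total=9.00, V=1.83; Q2=7.30, Q3=9.13; dissipated=0.000
Final charges: Q1=8.19, Q2=7.30, Q3=9.13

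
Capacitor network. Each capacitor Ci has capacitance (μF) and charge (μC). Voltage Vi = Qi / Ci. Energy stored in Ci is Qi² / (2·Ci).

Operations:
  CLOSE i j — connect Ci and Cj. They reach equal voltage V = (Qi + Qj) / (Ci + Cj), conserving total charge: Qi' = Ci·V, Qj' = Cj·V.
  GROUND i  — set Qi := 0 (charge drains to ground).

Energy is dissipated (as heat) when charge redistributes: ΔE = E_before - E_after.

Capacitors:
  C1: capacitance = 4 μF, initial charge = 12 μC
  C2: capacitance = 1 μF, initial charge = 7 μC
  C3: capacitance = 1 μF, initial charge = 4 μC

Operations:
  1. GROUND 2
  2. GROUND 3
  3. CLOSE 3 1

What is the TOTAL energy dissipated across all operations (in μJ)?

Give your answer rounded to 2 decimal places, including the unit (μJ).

Answer: 36.10 μJ

Derivation:
Initial: C1(4μF, Q=12μC, V=3.00V), C2(1μF, Q=7μC, V=7.00V), C3(1μF, Q=4μC, V=4.00V)
Op 1: GROUND 2: Q2=0; energy lost=24.500
Op 2: GROUND 3: Q3=0; energy lost=8.000
Op 3: CLOSE 3-1: Q_total=12.00, C_total=5.00, V=2.40; Q3=2.40, Q1=9.60; dissipated=3.600
Total dissipated: 36.100 μJ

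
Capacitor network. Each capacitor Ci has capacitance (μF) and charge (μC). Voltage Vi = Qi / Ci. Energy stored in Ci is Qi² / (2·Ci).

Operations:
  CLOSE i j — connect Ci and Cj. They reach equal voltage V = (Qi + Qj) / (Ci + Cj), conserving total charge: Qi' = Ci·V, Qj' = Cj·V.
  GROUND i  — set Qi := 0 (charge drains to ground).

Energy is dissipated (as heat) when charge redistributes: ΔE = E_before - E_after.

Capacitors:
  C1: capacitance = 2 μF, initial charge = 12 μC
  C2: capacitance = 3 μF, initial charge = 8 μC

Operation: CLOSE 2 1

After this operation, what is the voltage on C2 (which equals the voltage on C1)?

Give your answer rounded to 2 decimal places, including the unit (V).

Answer: 4.00 V

Derivation:
Initial: C1(2μF, Q=12μC, V=6.00V), C2(3μF, Q=8μC, V=2.67V)
Op 1: CLOSE 2-1: Q_total=20.00, C_total=5.00, V=4.00; Q2=12.00, Q1=8.00; dissipated=6.667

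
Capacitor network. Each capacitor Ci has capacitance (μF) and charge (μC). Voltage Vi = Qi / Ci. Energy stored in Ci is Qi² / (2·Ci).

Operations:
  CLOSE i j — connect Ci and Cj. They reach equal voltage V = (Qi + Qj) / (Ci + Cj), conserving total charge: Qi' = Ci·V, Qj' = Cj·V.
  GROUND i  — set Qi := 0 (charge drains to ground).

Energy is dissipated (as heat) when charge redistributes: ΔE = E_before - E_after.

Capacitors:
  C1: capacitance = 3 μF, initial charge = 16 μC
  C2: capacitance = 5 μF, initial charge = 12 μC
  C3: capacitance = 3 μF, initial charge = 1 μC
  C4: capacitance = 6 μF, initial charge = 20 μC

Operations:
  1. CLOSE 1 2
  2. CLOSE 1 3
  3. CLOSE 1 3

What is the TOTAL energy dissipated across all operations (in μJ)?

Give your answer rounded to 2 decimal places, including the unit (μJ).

Initial: C1(3μF, Q=16μC, V=5.33V), C2(5μF, Q=12μC, V=2.40V), C3(3μF, Q=1μC, V=0.33V), C4(6μF, Q=20μC, V=3.33V)
Op 1: CLOSE 1-2: Q_total=28.00, C_total=8.00, V=3.50; Q1=10.50, Q2=17.50; dissipated=8.067
Op 2: CLOSE 1-3: Q_total=11.50, C_total=6.00, V=1.92; Q1=5.75, Q3=5.75; dissipated=7.521
Op 3: CLOSE 1-3: Q_total=11.50, C_total=6.00, V=1.92; Q1=5.75, Q3=5.75; dissipated=0.000
Total dissipated: 15.588 μJ

Answer: 15.59 μJ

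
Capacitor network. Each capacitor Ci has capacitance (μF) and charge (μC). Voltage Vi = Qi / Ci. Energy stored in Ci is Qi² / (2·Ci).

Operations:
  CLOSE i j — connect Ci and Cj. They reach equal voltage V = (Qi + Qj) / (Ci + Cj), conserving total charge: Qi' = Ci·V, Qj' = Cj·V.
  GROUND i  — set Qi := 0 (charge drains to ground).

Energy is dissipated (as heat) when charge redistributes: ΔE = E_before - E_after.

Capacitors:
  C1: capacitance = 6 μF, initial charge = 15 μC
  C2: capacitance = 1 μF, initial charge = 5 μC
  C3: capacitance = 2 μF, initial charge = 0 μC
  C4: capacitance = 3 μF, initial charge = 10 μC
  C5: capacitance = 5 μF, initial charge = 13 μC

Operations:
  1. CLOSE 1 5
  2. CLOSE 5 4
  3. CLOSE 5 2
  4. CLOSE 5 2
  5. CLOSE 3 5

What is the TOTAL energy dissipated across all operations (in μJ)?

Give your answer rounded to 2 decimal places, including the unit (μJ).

Answer: 9.86 μJ

Derivation:
Initial: C1(6μF, Q=15μC, V=2.50V), C2(1μF, Q=5μC, V=5.00V), C3(2μF, Q=0μC, V=0.00V), C4(3μF, Q=10μC, V=3.33V), C5(5μF, Q=13μC, V=2.60V)
Op 1: CLOSE 1-5: Q_total=28.00, C_total=11.00, V=2.55; Q1=15.27, Q5=12.73; dissipated=0.014
Op 2: CLOSE 5-4: Q_total=22.73, C_total=8.00, V=2.84; Q5=14.20, Q4=8.52; dissipated=0.582
Op 3: CLOSE 5-2: Q_total=19.20, C_total=6.00, V=3.20; Q5=16.00, Q2=3.20; dissipated=1.942
Op 4: CLOSE 5-2: Q_total=19.20, C_total=6.00, V=3.20; Q5=16.00, Q2=3.20; dissipated=0.000
Op 5: CLOSE 3-5: Q_total=16.00, C_total=7.00, V=2.29; Q3=4.57, Q5=11.43; dissipated=7.318
Total dissipated: 9.856 μJ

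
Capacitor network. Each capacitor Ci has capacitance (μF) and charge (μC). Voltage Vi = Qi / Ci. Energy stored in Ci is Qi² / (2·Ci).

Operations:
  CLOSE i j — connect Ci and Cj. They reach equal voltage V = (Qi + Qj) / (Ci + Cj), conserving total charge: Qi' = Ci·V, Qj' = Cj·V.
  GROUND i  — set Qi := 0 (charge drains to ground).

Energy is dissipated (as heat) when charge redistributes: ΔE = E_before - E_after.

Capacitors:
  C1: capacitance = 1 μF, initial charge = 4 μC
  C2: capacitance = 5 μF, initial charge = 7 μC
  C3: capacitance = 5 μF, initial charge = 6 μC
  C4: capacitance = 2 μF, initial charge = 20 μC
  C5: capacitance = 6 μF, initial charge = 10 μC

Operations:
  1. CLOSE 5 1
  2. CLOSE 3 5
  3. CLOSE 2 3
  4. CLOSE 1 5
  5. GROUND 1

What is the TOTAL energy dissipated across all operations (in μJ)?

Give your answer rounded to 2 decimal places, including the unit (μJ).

Initial: C1(1μF, Q=4μC, V=4.00V), C2(5μF, Q=7μC, V=1.40V), C3(5μF, Q=6μC, V=1.20V), C4(2μF, Q=20μC, V=10.00V), C5(6μF, Q=10μC, V=1.67V)
Op 1: CLOSE 5-1: Q_total=14.00, C_total=7.00, V=2.00; Q5=12.00, Q1=2.00; dissipated=2.333
Op 2: CLOSE 3-5: Q_total=18.00, C_total=11.00, V=1.64; Q3=8.18, Q5=9.82; dissipated=0.873
Op 3: CLOSE 2-3: Q_total=15.18, C_total=10.00, V=1.52; Q2=7.59, Q3=7.59; dissipated=0.070
Op 4: CLOSE 1-5: Q_total=11.82, C_total=7.00, V=1.69; Q1=1.69, Q5=10.13; dissipated=0.057
Op 5: GROUND 1: Q1=0; energy lost=1.425
Total dissipated: 4.758 μJ

Answer: 4.76 μJ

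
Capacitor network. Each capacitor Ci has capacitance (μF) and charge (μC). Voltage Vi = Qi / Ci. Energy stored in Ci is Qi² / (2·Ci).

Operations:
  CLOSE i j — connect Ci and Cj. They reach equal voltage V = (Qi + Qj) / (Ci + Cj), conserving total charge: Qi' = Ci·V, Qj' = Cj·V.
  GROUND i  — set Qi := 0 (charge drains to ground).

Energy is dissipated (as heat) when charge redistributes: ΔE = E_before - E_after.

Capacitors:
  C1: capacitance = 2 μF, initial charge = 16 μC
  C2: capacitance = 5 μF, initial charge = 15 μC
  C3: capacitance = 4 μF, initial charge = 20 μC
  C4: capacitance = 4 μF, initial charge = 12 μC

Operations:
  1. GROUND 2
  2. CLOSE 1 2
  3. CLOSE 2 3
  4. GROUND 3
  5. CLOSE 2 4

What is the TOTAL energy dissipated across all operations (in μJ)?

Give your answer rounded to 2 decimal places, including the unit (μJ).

Answer: 101.06 μJ

Derivation:
Initial: C1(2μF, Q=16μC, V=8.00V), C2(5μF, Q=15μC, V=3.00V), C3(4μF, Q=20μC, V=5.00V), C4(4μF, Q=12μC, V=3.00V)
Op 1: GROUND 2: Q2=0; energy lost=22.500
Op 2: CLOSE 1-2: Q_total=16.00, C_total=7.00, V=2.29; Q1=4.57, Q2=11.43; dissipated=45.714
Op 3: CLOSE 2-3: Q_total=31.43, C_total=9.00, V=3.49; Q2=17.46, Q3=13.97; dissipated=8.186
Op 4: GROUND 3: Q3=0; energy lost=24.389
Op 5: CLOSE 2-4: Q_total=29.46, C_total=9.00, V=3.27; Q2=16.37, Q4=13.09; dissipated=0.269
Total dissipated: 101.058 μJ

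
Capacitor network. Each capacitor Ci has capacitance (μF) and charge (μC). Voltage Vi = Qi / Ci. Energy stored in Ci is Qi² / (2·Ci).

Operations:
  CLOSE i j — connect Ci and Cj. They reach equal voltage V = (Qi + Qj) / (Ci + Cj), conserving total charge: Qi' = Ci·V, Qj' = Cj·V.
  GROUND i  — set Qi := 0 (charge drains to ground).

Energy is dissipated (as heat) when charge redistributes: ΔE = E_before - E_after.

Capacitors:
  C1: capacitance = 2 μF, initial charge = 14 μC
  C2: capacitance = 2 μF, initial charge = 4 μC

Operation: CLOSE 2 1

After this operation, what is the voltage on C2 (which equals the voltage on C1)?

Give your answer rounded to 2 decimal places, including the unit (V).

Initial: C1(2μF, Q=14μC, V=7.00V), C2(2μF, Q=4μC, V=2.00V)
Op 1: CLOSE 2-1: Q_total=18.00, C_total=4.00, V=4.50; Q2=9.00, Q1=9.00; dissipated=12.500

Answer: 4.50 V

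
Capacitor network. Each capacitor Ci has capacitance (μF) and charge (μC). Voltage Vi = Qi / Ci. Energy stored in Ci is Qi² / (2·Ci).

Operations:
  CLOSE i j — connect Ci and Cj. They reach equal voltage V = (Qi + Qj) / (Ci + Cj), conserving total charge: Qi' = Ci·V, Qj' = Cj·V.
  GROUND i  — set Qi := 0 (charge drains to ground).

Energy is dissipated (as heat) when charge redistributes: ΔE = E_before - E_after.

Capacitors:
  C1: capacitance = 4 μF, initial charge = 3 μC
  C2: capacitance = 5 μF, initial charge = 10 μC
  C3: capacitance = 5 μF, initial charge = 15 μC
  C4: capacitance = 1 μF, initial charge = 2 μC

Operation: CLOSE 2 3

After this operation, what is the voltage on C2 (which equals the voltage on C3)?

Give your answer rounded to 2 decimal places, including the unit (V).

Answer: 2.50 V

Derivation:
Initial: C1(4μF, Q=3μC, V=0.75V), C2(5μF, Q=10μC, V=2.00V), C3(5μF, Q=15μC, V=3.00V), C4(1μF, Q=2μC, V=2.00V)
Op 1: CLOSE 2-3: Q_total=25.00, C_total=10.00, V=2.50; Q2=12.50, Q3=12.50; dissipated=1.250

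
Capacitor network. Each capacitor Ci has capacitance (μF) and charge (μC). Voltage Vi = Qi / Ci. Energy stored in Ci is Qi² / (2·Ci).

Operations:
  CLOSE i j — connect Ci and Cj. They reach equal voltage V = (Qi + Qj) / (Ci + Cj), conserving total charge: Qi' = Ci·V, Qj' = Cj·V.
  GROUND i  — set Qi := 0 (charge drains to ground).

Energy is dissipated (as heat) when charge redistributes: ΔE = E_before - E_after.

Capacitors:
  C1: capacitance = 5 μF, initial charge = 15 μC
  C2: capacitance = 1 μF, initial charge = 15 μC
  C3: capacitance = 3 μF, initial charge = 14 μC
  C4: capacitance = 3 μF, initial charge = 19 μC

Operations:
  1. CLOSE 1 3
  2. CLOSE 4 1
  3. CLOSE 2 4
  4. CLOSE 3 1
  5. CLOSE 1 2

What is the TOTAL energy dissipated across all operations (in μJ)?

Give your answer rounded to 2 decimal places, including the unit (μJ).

Initial: C1(5μF, Q=15μC, V=3.00V), C2(1μF, Q=15μC, V=15.00V), C3(3μF, Q=14μC, V=4.67V), C4(3μF, Q=19μC, V=6.33V)
Op 1: CLOSE 1-3: Q_total=29.00, C_total=8.00, V=3.62; Q1=18.12, Q3=10.88; dissipated=2.604
Op 2: CLOSE 4-1: Q_total=37.12, C_total=8.00, V=4.64; Q4=13.92, Q1=23.20; dissipated=6.877
Op 3: CLOSE 2-4: Q_total=28.92, C_total=4.00, V=7.23; Q2=7.23, Q4=21.69; dissipated=40.244
Op 4: CLOSE 3-1: Q_total=34.08, C_total=8.00, V=4.26; Q3=12.78, Q1=21.30; dissipated=0.967
Op 5: CLOSE 1-2: Q_total=28.53, C_total=6.00, V=4.75; Q1=23.77, Q2=4.75; dissipated=3.677
Total dissipated: 54.369 μJ

Answer: 54.37 μJ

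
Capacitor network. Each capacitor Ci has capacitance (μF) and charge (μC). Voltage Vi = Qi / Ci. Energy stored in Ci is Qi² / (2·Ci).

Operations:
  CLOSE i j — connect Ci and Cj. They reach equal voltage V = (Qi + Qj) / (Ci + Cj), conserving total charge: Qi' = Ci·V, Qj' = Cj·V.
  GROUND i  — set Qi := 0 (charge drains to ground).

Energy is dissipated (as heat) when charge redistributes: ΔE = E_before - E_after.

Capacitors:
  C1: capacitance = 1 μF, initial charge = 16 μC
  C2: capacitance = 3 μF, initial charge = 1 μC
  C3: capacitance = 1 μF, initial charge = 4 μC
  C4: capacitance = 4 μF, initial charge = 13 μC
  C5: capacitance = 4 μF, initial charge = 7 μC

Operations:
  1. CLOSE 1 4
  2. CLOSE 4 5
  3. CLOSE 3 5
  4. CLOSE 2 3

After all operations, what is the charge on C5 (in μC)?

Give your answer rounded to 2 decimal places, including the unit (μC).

Initial: C1(1μF, Q=16μC, V=16.00V), C2(3μF, Q=1μC, V=0.33V), C3(1μF, Q=4μC, V=4.00V), C4(4μF, Q=13μC, V=3.25V), C5(4μF, Q=7μC, V=1.75V)
Op 1: CLOSE 1-4: Q_total=29.00, C_total=5.00, V=5.80; Q1=5.80, Q4=23.20; dissipated=65.025
Op 2: CLOSE 4-5: Q_total=30.20, C_total=8.00, V=3.77; Q4=15.10, Q5=15.10; dissipated=16.402
Op 3: CLOSE 3-5: Q_total=19.10, C_total=5.00, V=3.82; Q3=3.82, Q5=15.28; dissipated=0.020
Op 4: CLOSE 2-3: Q_total=4.82, C_total=4.00, V=1.21; Q2=3.62, Q3=1.21; dissipated=4.559
Final charges: Q1=5.80, Q2=3.62, Q3=1.21, Q4=15.10, Q5=15.28

Answer: 15.28 μC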